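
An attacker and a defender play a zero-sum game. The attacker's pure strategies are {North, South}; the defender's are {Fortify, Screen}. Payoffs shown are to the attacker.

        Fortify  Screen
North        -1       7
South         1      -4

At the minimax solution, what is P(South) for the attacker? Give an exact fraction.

8/13

Row minima: North → -1, South → -4; maximin = -1.
Column maxima: Fortify → 1, Screen → 7; minimax = 1.
-1 ≠ 1, so there is no saddle point; optimal play is mixed.
Let the attacker play North with probability p. Expected payoff against Fortify: (-1)p + 1(1−p) = −2p + 1; against Screen: 7p + (-4)(1−p) = 11p − 4.
Setting these equal: −2p + 1 = 11p − 4 ⇒ −13p = -5 ⇒ p = 5/13, and the value is (-2)·(5/13) + 1 = 3/13.
For the defender: with q = P(Fortify), equating North's and South's payoffs gives −8q + 7 = 5q − 4 ⇒ q = 11/13.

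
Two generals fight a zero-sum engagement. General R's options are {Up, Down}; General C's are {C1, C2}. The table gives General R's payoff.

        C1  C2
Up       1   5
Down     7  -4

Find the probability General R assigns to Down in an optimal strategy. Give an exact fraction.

Row minima: Up → 1, Down → -4; maximin = 1.
Column maxima: C1 → 7, C2 → 5; minimax = 5.
1 ≠ 5, so there is no saddle point; optimal play is mixed.
Let General R play Up with probability p. Expected payoff against C1: 1p + 7(1−p) = −6p + 7; against C2: 5p + (-4)(1−p) = 9p − 4.
Setting these equal: −6p + 7 = 9p − 4 ⇒ −15p = -11 ⇒ p = 11/15, and the value is (-6)·(11/15) + 7 = 13/5.
For General C: with q = P(C1), equating Up's and Down's payoffs gives −4q + 5 = 11q − 4 ⇒ q = 3/5.

4/15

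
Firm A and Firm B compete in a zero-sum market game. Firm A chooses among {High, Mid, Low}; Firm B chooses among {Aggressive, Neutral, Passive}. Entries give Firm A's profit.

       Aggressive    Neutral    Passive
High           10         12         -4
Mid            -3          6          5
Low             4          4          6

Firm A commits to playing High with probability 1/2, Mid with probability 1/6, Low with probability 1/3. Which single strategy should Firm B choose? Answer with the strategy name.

If Firm B plays Aggressive, Firm A's expected payoff is (1/2)·10 + (1/6)·(-3) + (1/3)·4 = 35/6.
If Firm B plays Neutral, Firm A's expected payoff is (1/2)·12 + (1/6)·6 + (1/3)·4 = 25/3.
If Firm B plays Passive, Firm A's expected payoff is (1/2)·(-4) + (1/6)·5 + (1/3)·6 = 5/6.
Firm B minimizes Firm A's payoff; the smallest is 5/6, so the best response is Passive.

Passive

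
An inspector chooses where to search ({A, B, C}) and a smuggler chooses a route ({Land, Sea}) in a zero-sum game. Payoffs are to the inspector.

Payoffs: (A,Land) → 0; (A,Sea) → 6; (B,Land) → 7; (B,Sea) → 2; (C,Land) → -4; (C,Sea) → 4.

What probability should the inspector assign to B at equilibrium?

Row minima: A → 0, B → 2, C → -4; maximin = 2.
Column maxima: Land → 7, Sea → 6; minimax = 6.
2 ≠ 6, so there is no saddle point; optimal play is mixed.
C is strictly dominated by A, so the inspector never plays it.
On the remaining 2×2 (A, B vs Land, Sea):
Let the inspector play A with probability p. Expected payoff against Land: 0p + 7(1−p) = −7p + 7; against Sea: 6p + 2(1−p) = 4p + 2.
Setting these equal: −7p + 7 = 4p + 2 ⇒ −11p = -5 ⇒ p = 5/11, and the value is (-7)·(5/11) + 7 = 42/11.
For the smuggler: with q = P(Land), equating A's and B's payoffs gives −6q + 6 = 5q + 2 ⇒ q = 4/11.

6/11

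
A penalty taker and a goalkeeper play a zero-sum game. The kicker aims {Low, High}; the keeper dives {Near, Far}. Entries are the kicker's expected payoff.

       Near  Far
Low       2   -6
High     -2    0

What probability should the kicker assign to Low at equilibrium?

1/5

Row minima: Low → -6, High → -2; maximin = -2.
Column maxima: Near → 2, Far → 0; minimax = 0.
-2 ≠ 0, so there is no saddle point; optimal play is mixed.
Let the kicker play Low with probability p. Expected payoff against Near: 2p + (-2)(1−p) = 4p − 2; against Far: (-6)p + 0(1−p) = −6p.
Setting these equal: 4p − 2 = −6p ⇒ 10p = 2 ⇒ p = 1/5, and the value is (4)·(1/5) − 2 = -6/5.
For the keeper: with q = P(Near), equating Low's and High's payoffs gives 8q − 6 = −2q ⇒ q = 3/5.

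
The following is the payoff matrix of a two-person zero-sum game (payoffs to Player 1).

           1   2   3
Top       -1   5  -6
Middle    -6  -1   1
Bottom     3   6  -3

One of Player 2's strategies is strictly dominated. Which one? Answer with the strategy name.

1 holds Player 1's payoff strictly below 2 in every row: -1 < 5, -6 < -1, 3 < 6.
So 2 is strictly dominated for Player 2.

2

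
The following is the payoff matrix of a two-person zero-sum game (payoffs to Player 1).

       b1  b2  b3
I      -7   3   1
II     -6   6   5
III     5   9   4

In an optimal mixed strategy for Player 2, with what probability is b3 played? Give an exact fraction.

Row minima: I → -7, II → -6, III → 4; maximin = 4.
Column maxima: b1 → 5, b2 → 9, b3 → 5; minimax = 5.
4 ≠ 5, so there is no saddle point; optimal play is mixed.
I is strictly dominated by II, so Player 1 never plays it.
b2 is strictly dominated by b1 (it gives Player 1 strictly more in every row), so Player 2 never plays it.
On the remaining 2×2 (II, III vs b1, b3):
Let Player 1 play II with probability p. Expected payoff against b1: (-6)p + 5(1−p) = −11p + 5; against b3: 5p + 4(1−p) = p + 4.
Setting these equal: −11p + 5 = p + 4 ⇒ −12p = -1 ⇒ p = 1/12, and the value is (-11)·(1/12) + 5 = 49/12.
For Player 2: with q = P(b1), equating II's and III's payoffs gives −11q + 5 = q + 4 ⇒ q = 1/12.

11/12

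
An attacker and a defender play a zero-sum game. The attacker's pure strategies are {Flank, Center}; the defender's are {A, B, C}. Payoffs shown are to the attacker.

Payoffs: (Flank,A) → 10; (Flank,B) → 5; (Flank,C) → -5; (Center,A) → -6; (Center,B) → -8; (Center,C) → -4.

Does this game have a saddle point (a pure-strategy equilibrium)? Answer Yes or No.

Row minima: Flank → -5, Center → -8; maximin = -5.
Column maxima: A → 10, B → 5, C → -4; minimax = -4.
-5 ≠ -4, so no pure-strategy equilibrium exists.

No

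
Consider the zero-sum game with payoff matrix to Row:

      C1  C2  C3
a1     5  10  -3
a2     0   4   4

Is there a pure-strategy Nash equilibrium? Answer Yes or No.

No

Row minima: a1 → -3, a2 → 0; maximin = 0.
Column maxima: C1 → 5, C2 → 10, C3 → 4; minimax = 4.
0 ≠ 4, so no pure-strategy equilibrium exists.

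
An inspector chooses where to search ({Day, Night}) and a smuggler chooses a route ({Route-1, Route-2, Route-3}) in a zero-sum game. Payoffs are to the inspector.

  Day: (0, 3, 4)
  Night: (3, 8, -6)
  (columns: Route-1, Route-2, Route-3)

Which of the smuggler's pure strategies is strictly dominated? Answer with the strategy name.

Route-2

Route-1 holds the inspector's payoff strictly below Route-2 in every row: 0 < 3, 3 < 8.
So Route-2 is strictly dominated for the smuggler.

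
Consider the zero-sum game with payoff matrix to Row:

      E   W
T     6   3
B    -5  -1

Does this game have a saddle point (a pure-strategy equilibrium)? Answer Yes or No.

Yes

Row minima: T → 3, B → -5; maximin = 3.
Column maxima: E → 6, W → 3; minimax = 3.
maximin = minimax = 3, so a saddle point exists.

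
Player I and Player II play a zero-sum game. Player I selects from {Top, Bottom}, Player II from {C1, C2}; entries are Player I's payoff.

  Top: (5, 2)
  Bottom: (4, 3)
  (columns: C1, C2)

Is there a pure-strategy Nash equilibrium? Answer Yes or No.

Row minima: Top → 2, Bottom → 3; maximin = 3.
Column maxima: C1 → 5, C2 → 3; minimax = 3.
maximin = minimax = 3, so a saddle point exists.

Yes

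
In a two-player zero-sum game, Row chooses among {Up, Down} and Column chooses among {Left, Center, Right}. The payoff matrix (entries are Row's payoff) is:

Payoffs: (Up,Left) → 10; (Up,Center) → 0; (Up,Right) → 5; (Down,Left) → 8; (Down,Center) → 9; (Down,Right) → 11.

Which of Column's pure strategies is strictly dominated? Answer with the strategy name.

Center holds Row's payoff strictly below Right in every row: 0 < 5, 9 < 11.
So Right is strictly dominated for Column.

Right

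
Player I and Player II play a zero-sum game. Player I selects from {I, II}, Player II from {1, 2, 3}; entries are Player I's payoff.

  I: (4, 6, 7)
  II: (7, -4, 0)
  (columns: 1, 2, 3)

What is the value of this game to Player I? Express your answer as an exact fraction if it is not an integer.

Row minima: I → 4, II → -4; maximin = 4.
Column maxima: 1 → 7, 2 → 6, 3 → 7; minimax = 6.
4 ≠ 6, so there is no saddle point; optimal play is mixed.
3 is strictly dominated by 2 (it gives Player I strictly more in every row), so Player II never plays it.
On the remaining 2×2 (I, II vs 1, 2):
Let Player I play I with probability p. Expected payoff against 1: 4p + 7(1−p) = −3p + 7; against 2: 6p + (-4)(1−p) = 10p − 4.
Setting these equal: −3p + 7 = 10p − 4 ⇒ −13p = -11 ⇒ p = 11/13, and the value is (-3)·(11/13) + 7 = 58/13.
For Player II: with q = P(1), equating I's and II's payoffs gives −2q + 6 = 11q − 4 ⇒ q = 10/13.

58/13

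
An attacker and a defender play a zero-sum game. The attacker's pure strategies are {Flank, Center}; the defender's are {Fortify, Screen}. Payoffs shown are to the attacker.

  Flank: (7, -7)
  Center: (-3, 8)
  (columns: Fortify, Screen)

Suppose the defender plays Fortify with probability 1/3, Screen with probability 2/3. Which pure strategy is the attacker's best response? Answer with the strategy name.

Center

Expected payoff of Flank: (1/3)·7 + (2/3)·(-7) = -7/3.
Expected payoff of Center: (1/3)·(-3) + (2/3)·8 = 13/3.
The largest is 13/3, so the attacker's best response is Center.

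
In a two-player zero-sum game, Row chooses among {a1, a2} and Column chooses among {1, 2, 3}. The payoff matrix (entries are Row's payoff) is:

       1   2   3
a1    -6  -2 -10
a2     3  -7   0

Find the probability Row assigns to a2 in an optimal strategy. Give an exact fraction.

8/15

Row minima: a1 → -10, a2 → -7; maximin = -7.
Column maxima: 1 → 3, 2 → -2, 3 → 0; minimax = -2.
-7 ≠ -2, so there is no saddle point; optimal play is mixed.
1 is strictly dominated by 3 (it gives Row strictly more in every row), so Column never plays it.
On the remaining 2×2 (a1, a2 vs 2, 3):
Let Row play a1 with probability p. Expected payoff against 2: (-2)p + (-7)(1−p) = 5p − 7; against 3: (-10)p + 0(1−p) = −10p.
Setting these equal: 5p − 7 = −10p ⇒ 15p = 7 ⇒ p = 7/15, and the value is (5)·(7/15) − 7 = -14/3.
For Column: with q = P(2), equating a1's and a2's payoffs gives 8q − 10 = −7q ⇒ q = 2/3.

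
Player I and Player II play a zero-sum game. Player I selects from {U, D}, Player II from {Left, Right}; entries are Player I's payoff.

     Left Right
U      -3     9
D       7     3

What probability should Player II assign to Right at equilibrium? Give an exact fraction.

5/8

Row minima: U → -3, D → 3; maximin = 3.
Column maxima: Left → 7, Right → 9; minimax = 7.
3 ≠ 7, so there is no saddle point; optimal play is mixed.
Let Player I play U with probability p. Expected payoff against Left: (-3)p + 7(1−p) = −10p + 7; against Right: 9p + 3(1−p) = 6p + 3.
Setting these equal: −10p + 7 = 6p + 3 ⇒ −16p = -4 ⇒ p = 1/4, and the value is (-10)·(1/4) + 7 = 9/2.
For Player II: with q = P(Left), equating U's and D's payoffs gives −12q + 9 = 4q + 3 ⇒ q = 3/8.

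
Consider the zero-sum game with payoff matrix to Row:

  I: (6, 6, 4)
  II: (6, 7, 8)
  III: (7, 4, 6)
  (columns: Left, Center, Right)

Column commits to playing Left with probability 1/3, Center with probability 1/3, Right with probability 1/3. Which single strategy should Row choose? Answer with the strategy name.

II

Expected payoff of I: (1/3)·6 + (1/3)·6 + (1/3)·4 = 16/3.
Expected payoff of II: (1/3)·6 + (1/3)·7 + (1/3)·8 = 7.
Expected payoff of III: (1/3)·7 + (1/3)·4 + (1/3)·6 = 17/3.
The largest is 7, so Row's best response is II.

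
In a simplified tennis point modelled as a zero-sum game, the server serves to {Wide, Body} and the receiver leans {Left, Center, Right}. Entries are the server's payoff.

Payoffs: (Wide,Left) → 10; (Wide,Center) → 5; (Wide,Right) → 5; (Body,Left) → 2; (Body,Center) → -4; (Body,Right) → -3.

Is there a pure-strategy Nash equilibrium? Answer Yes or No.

Yes

Row minima: Wide → 5, Body → -4; maximin = 5.
Column maxima: Left → 10, Center → 5, Right → 5; minimax = 5.
maximin = minimax = 5, so a saddle point exists.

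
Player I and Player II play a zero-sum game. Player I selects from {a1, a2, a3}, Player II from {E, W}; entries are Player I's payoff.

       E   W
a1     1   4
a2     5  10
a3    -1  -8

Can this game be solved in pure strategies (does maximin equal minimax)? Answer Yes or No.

Row minima: a1 → 1, a2 → 5, a3 → -8; maximin = 5.
Column maxima: E → 5, W → 10; minimax = 5.
maximin = minimax = 5, so a saddle point exists.

Yes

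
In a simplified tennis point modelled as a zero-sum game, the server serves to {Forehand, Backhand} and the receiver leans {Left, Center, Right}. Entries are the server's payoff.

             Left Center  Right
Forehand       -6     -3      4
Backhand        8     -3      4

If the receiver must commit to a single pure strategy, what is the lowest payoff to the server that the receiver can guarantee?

-3

Column maxima: Left → 8, Center → -3, Right → 4.
The smallest of these is -3.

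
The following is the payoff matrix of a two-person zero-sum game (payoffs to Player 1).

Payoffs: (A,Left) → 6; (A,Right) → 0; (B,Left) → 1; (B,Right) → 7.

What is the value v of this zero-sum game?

7/2

Row minima: A → 0, B → 1; maximin = 1.
Column maxima: Left → 6, Right → 7; minimax = 6.
1 ≠ 6, so there is no saddle point; optimal play is mixed.
Let Player 1 play A with probability p. Expected payoff against Left: 6p + 1(1−p) = 5p + 1; against Right: 0p + 7(1−p) = −7p + 7.
Setting these equal: 5p + 1 = −7p + 7 ⇒ 12p = 6 ⇒ p = 1/2, and the value is (5)·(1/2) + 1 = 7/2.
For Player 2: with q = P(Left), equating A's and B's payoffs gives 6q = −6q + 7 ⇒ q = 7/12.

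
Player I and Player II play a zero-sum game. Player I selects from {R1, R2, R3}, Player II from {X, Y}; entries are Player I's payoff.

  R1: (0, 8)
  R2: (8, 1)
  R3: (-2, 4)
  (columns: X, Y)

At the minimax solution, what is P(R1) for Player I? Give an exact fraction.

Row minima: R1 → 0, R2 → 1, R3 → -2; maximin = 1.
Column maxima: X → 8, Y → 8; minimax = 8.
1 ≠ 8, so there is no saddle point; optimal play is mixed.
R3 is strictly dominated by R1, so Player I never plays it.
On the remaining 2×2 (R1, R2 vs X, Y):
Let Player I play R1 with probability p. Expected payoff against X: 0p + 8(1−p) = −8p + 8; against Y: 8p + 1(1−p) = 7p + 1.
Setting these equal: −8p + 8 = 7p + 1 ⇒ −15p = -7 ⇒ p = 7/15, and the value is (-8)·(7/15) + 8 = 64/15.
For Player II: with q = P(X), equating R1's and R2's payoffs gives −8q + 8 = 7q + 1 ⇒ q = 7/15.

7/15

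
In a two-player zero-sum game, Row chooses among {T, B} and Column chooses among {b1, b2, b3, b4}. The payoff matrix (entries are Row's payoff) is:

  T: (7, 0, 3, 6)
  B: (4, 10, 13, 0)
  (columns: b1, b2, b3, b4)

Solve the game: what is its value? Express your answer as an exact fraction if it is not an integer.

Row minima: T → 0, B → 0; maximin = 0.
Column maxima: b1 → 7, b2 → 10, b3 → 13, b4 → 6; minimax = 6.
0 ≠ 6, so there is no saddle point; optimal play is mixed.
b1 is strictly dominated by b4 (it gives Row strictly more in every row), so Column never plays it.
b3 is strictly dominated by b2 (it gives Row strictly more in every row), so Column never plays it.
On the remaining 2×2 (T, B vs b2, b4):
Let Row play T with probability p. Expected payoff against b2: 0p + 10(1−p) = −10p + 10; against b4: 6p + 0(1−p) = 6p.
Setting these equal: −10p + 10 = 6p ⇒ −16p = -10 ⇒ p = 5/8, and the value is (-10)·(5/8) + 10 = 15/4.
For Column: with q = P(b2), equating T's and B's payoffs gives −6q + 6 = 10q ⇒ q = 3/8.

15/4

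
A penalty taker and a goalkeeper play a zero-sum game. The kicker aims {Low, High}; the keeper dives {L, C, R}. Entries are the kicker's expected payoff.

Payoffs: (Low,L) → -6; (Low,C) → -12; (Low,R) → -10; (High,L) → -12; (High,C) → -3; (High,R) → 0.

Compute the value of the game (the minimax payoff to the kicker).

Row minima: Low → -12, High → -12; maximin = -12.
Column maxima: L → -6, C → -3, R → 0; minimax = -6.
-12 ≠ -6, so there is no saddle point; optimal play is mixed.
R is strictly dominated by C (it gives the kicker strictly more in every row), so the keeper never plays it.
On the remaining 2×2 (Low, High vs L, C):
Let the kicker play Low with probability p. Expected payoff against L: (-6)p + (-12)(1−p) = 6p − 12; against C: (-12)p + (-3)(1−p) = −9p − 3.
Setting these equal: 6p − 12 = −9p − 3 ⇒ 15p = 9 ⇒ p = 3/5, and the value is (6)·(3/5) − 12 = -42/5.
For the keeper: with q = P(L), equating Low's and High's payoffs gives 6q − 12 = −9q − 3 ⇒ q = 3/5.

-42/5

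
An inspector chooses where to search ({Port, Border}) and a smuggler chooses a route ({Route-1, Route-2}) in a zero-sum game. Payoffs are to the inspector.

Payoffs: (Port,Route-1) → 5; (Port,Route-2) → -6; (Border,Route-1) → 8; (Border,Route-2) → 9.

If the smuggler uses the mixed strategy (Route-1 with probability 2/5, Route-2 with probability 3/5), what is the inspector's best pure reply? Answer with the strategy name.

Expected payoff of Port: (2/5)·5 + (3/5)·(-6) = -8/5.
Expected payoff of Border: (2/5)·8 + (3/5)·9 = 43/5.
The largest is 43/5, so the inspector's best response is Border.

Border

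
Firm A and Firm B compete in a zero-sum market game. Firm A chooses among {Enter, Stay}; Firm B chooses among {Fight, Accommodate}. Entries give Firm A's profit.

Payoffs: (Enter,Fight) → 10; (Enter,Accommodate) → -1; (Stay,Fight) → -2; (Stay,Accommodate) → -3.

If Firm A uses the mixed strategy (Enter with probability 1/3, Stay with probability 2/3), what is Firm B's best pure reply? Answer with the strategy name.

Accommodate

If Firm B plays Fight, Firm A's expected payoff is (1/3)·10 + (2/3)·(-2) = 2.
If Firm B plays Accommodate, Firm A's expected payoff is (1/3)·(-1) + (2/3)·(-3) = -7/3.
Firm B minimizes Firm A's payoff; the smallest is -7/3, so the best response is Accommodate.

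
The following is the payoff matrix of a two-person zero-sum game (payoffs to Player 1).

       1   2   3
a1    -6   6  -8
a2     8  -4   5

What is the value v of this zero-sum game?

Row minima: a1 → -8, a2 → -4; maximin = -4.
Column maxima: 1 → 8, 2 → 6, 3 → 5; minimax = 5.
-4 ≠ 5, so there is no saddle point; optimal play is mixed.
1 is strictly dominated by 3 (it gives Player 1 strictly more in every row), so Player 2 never plays it.
On the remaining 2×2 (a1, a2 vs 2, 3):
Let Player 1 play a1 with probability p. Expected payoff against 2: 6p + (-4)(1−p) = 10p − 4; against 3: (-8)p + 5(1−p) = −13p + 5.
Setting these equal: 10p − 4 = −13p + 5 ⇒ 23p = 9 ⇒ p = 9/23, and the value is (10)·(9/23) − 4 = -2/23.
For Player 2: with q = P(2), equating a1's and a2's payoffs gives 14q − 8 = −9q + 5 ⇒ q = 13/23.

-2/23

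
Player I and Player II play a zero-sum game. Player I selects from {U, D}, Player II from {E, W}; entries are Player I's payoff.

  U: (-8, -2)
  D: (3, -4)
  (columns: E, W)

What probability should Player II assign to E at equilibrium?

Row minima: U → -8, D → -4; maximin = -4.
Column maxima: E → 3, W → -2; minimax = -2.
-4 ≠ -2, so there is no saddle point; optimal play is mixed.
Let Player I play U with probability p. Expected payoff against E: (-8)p + 3(1−p) = −11p + 3; against W: (-2)p + (-4)(1−p) = 2p − 4.
Setting these equal: −11p + 3 = 2p − 4 ⇒ −13p = -7 ⇒ p = 7/13, and the value is (-11)·(7/13) + 3 = -38/13.
For Player II: with q = P(E), equating U's and D's payoffs gives −6q − 2 = 7q − 4 ⇒ q = 2/13.

2/13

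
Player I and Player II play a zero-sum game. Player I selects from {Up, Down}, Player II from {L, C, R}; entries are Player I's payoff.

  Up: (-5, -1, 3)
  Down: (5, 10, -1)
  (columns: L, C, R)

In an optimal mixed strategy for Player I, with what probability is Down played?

4/7

Row minima: Up → -5, Down → -1; maximin = -1.
Column maxima: L → 5, C → 10, R → 3; minimax = 3.
-1 ≠ 3, so there is no saddle point; optimal play is mixed.
C is strictly dominated by L (it gives Player I strictly more in every row), so Player II never plays it.
On the remaining 2×2 (Up, Down vs L, R):
Let Player I play Up with probability p. Expected payoff against L: (-5)p + 5(1−p) = −10p + 5; against R: 3p + (-1)(1−p) = 4p − 1.
Setting these equal: −10p + 5 = 4p − 1 ⇒ −14p = -6 ⇒ p = 3/7, and the value is (-10)·(3/7) + 5 = 5/7.
For Player II: with q = P(L), equating Up's and Down's payoffs gives −8q + 3 = 6q − 1 ⇒ q = 2/7.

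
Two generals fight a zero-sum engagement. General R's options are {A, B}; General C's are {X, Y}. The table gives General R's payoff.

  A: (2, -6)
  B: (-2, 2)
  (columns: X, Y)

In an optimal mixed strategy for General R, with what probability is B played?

2/3

Row minima: A → -6, B → -2; maximin = -2.
Column maxima: X → 2, Y → 2; minimax = 2.
-2 ≠ 2, so there is no saddle point; optimal play is mixed.
Let General R play A with probability p. Expected payoff against X: 2p + (-2)(1−p) = 4p − 2; against Y: (-6)p + 2(1−p) = −8p + 2.
Setting these equal: 4p − 2 = −8p + 2 ⇒ 12p = 4 ⇒ p = 1/3, and the value is (4)·(1/3) − 2 = -2/3.
For General C: with q = P(X), equating A's and B's payoffs gives 8q − 6 = −4q + 2 ⇒ q = 2/3.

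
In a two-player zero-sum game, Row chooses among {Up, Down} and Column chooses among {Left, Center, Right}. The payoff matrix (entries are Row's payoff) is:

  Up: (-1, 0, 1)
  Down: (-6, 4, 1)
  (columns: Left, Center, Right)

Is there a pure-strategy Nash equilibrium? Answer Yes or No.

Yes

Row minima: Up → -1, Down → -6; maximin = -1.
Column maxima: Left → -1, Center → 4, Right → 1; minimax = -1.
maximin = minimax = -1, so a saddle point exists.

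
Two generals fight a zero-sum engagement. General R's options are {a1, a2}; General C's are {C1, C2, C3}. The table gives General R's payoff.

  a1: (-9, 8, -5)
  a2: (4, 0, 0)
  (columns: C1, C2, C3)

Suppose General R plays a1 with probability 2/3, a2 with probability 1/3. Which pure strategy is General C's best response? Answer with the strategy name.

C1

If General C plays C1, General R's expected payoff is (2/3)·(-9) + (1/3)·4 = -14/3.
If General C plays C2, General R's expected payoff is (2/3)·8 + (1/3)·0 = 16/3.
If General C plays C3, General R's expected payoff is (2/3)·(-5) + (1/3)·0 = -10/3.
General C minimizes General R's payoff; the smallest is -14/3, so the best response is C1.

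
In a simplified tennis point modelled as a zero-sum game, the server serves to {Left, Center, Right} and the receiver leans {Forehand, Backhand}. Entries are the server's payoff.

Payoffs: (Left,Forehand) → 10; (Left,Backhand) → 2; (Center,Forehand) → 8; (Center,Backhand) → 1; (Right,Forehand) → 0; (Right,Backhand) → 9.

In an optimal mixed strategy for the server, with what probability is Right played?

8/17

Row minima: Left → 2, Center → 1, Right → 0; maximin = 2.
Column maxima: Forehand → 10, Backhand → 9; minimax = 9.
2 ≠ 9, so there is no saddle point; optimal play is mixed.
Center is strictly dominated by Left, so the server never plays it.
On the remaining 2×2 (Left, Right vs Forehand, Backhand):
Let the server play Left with probability p. Expected payoff against Forehand: 10p + 0(1−p) = 10p; against Backhand: 2p + 9(1−p) = −7p + 9.
Setting these equal: 10p = −7p + 9 ⇒ 17p = 9 ⇒ p = 9/17, and the value is (10)·(9/17) = 90/17.
For the receiver: with q = P(Forehand), equating Left's and Right's payoffs gives 8q + 2 = −9q + 9 ⇒ q = 7/17.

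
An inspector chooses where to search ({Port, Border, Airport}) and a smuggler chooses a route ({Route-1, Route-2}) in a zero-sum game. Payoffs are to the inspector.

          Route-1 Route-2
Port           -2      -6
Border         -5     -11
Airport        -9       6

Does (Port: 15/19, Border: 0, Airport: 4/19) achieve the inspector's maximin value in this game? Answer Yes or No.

Against Route-1 this mix gives (15/19)·(-2) + (4/19)·(-9) = -66/19.
Against Route-2 this mix gives (15/19)·(-6) + (4/19)·6 = -66/19.
All of the smuggler's active replies (Route-1, Route-2) yield -66/19, and no column does worse for the inspector. The mix makes the smuggler indifferent and guarantees -66/19, so it is optimal.

Yes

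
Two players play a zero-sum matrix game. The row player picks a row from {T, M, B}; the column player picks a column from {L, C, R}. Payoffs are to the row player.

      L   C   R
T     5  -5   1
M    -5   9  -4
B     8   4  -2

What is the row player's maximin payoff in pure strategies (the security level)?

Row minima: T → -5, M → -5, B → -2.
The best of these is -2.

-2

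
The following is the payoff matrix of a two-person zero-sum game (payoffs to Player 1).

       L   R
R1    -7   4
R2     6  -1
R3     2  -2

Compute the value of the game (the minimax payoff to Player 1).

17/18

Row minima: R1 → -7, R2 → -1, R3 → -2; maximin = -1.
Column maxima: L → 6, R → 4; minimax = 4.
-1 ≠ 4, so there is no saddle point; optimal play is mixed.
R3 is strictly dominated by R2, so Player 1 never plays it.
On the remaining 2×2 (R1, R2 vs L, R):
Let Player 1 play R1 with probability p. Expected payoff against L: (-7)p + 6(1−p) = −13p + 6; against R: 4p + (-1)(1−p) = 5p − 1.
Setting these equal: −13p + 6 = 5p − 1 ⇒ −18p = -7 ⇒ p = 7/18, and the value is (-13)·(7/18) + 6 = 17/18.
For Player 2: with q = P(L), equating R1's and R2's payoffs gives −11q + 4 = 7q − 1 ⇒ q = 5/18.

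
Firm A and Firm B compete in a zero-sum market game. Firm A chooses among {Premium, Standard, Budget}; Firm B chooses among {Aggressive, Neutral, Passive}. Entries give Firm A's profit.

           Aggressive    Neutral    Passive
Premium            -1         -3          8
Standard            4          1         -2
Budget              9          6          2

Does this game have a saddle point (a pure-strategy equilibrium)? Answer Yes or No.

No

Row minima: Premium → -3, Standard → -2, Budget → 2; maximin = 2.
Column maxima: Aggressive → 9, Neutral → 6, Passive → 8; minimax = 6.
2 ≠ 6, so no pure-strategy equilibrium exists.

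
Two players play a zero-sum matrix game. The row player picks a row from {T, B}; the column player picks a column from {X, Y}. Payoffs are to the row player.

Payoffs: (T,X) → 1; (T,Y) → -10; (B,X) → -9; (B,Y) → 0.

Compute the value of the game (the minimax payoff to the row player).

-9/2

Row minima: T → -10, B → -9; maximin = -9.
Column maxima: X → 1, Y → 0; minimax = 0.
-9 ≠ 0, so there is no saddle point; optimal play is mixed.
Let the row player play T with probability p. Expected payoff against X: 1p + (-9)(1−p) = 10p − 9; against Y: (-10)p + 0(1−p) = −10p.
Setting these equal: 10p − 9 = −10p ⇒ 20p = 9 ⇒ p = 9/20, and the value is (10)·(9/20) − 9 = -9/2.
For the column player: with q = P(X), equating T's and B's payoffs gives 11q − 10 = −9q ⇒ q = 1/2.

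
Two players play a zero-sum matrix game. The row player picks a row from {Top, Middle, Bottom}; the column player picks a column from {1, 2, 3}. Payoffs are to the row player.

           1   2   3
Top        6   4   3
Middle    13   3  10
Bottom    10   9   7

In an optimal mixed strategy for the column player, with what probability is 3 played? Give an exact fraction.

2/3

Row minima: Top → 3, Middle → 3, Bottom → 7; maximin = 7.
Column maxima: 1 → 13, 2 → 9, 3 → 10; minimax = 9.
7 ≠ 9, so there is no saddle point; optimal play is mixed.
Top is strictly dominated by Bottom, so the row player never plays it.
1 is strictly dominated by 2 (it gives the row player strictly more in every row), so the column player never plays it.
On the remaining 2×2 (Middle, Bottom vs 2, 3):
Let the row player play Middle with probability p. Expected payoff against 2: 3p + 9(1−p) = −6p + 9; against 3: 10p + 7(1−p) = 3p + 7.
Setting these equal: −6p + 9 = 3p + 7 ⇒ −9p = -2 ⇒ p = 2/9, and the value is (-6)·(2/9) + 9 = 23/3.
For the column player: with q = P(2), equating Middle's and Bottom's payoffs gives −7q + 10 = 2q + 7 ⇒ q = 1/3.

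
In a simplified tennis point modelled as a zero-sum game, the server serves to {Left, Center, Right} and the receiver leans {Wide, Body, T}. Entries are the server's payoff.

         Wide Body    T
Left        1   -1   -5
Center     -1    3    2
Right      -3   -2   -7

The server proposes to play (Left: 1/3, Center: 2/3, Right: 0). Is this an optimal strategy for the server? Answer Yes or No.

Yes

Against Wide this mix gives (1/3)·1 + (2/3)·(-1) = -1/3.
Against Body this mix gives (1/3)·(-1) + (2/3)·3 = 5/3.
Against T this mix gives (1/3)·(-5) + (2/3)·2 = -1/3.
All of the receiver's active replies (Wide, T) yield -1/3, and no column does worse for the server. The mix makes the receiver indifferent and guarantees -1/3, so it is optimal.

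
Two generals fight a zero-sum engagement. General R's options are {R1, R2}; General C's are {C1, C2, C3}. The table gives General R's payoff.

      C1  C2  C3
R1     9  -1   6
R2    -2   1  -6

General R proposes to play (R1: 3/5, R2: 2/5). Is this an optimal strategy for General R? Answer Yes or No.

Against C1 this mix gives (3/5)·9 + (2/5)·(-2) = 23/5.
Against C2 this mix gives (3/5)·(-1) + (2/5)·1 = -1/5.
Against C3 this mix gives (3/5)·6 + (2/5)·(-6) = 6/5.
General C will play C2, holding General R to -1/5. Shifting weight toward the row that does better against C2 would raise this floor (the equalizing mix achieves 0 against both C2 and C3), so the proposed strategy is not optimal.

No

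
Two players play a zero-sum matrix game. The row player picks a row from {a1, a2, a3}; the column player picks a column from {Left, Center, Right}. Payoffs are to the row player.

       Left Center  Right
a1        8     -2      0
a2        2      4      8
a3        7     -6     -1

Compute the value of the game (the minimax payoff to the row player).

3

Row minima: a1 → -2, a2 → 2, a3 → -6; maximin = 2.
Column maxima: Left → 8, Center → 4, Right → 8; minimax = 4.
2 ≠ 4, so there is no saddle point; optimal play is mixed.
a3 is strictly dominated by a1, so the row player never plays it.
Right is strictly dominated by Center (it gives the row player strictly more in every row), so the column player never plays it.
On the remaining 2×2 (a1, a2 vs Left, Center):
Let the row player play a1 with probability p. Expected payoff against Left: 8p + 2(1−p) = 6p + 2; against Center: (-2)p + 4(1−p) = −6p + 4.
Setting these equal: 6p + 2 = −6p + 4 ⇒ 12p = 2 ⇒ p = 1/6, and the value is (6)·(1/6) + 2 = 3.
For the column player: with q = P(Left), equating a1's and a2's payoffs gives 10q − 2 = −2q + 4 ⇒ q = 1/2.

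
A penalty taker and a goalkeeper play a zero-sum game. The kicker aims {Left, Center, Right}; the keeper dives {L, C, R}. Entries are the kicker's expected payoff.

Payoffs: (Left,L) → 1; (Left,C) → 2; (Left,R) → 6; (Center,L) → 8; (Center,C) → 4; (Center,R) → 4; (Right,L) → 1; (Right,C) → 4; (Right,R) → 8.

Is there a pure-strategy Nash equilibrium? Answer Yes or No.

Row minima: Left → 1, Center → 4, Right → 1; maximin = 4.
Column maxima: L → 8, C → 4, R → 8; minimax = 4.
maximin = minimax = 4, so a saddle point exists.

Yes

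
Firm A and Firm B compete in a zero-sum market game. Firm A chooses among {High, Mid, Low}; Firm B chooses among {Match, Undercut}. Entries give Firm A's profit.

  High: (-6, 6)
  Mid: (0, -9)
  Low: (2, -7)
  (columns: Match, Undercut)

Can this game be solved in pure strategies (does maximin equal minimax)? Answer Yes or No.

No

Row minima: High → -6, Mid → -9, Low → -7; maximin = -6.
Column maxima: Match → 2, Undercut → 6; minimax = 2.
-6 ≠ 2, so no pure-strategy equilibrium exists.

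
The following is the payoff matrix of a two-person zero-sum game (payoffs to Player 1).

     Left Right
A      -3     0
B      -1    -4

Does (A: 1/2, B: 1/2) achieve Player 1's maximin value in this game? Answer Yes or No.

Against Left this mix gives (1/2)·(-3) + (1/2)·(-1) = -2.
Against Right this mix gives (1/2)·0 + (1/2)·(-4) = -2.
All of Player 2's active replies (Left, Right) yield -2, and no column does worse for Player 1. The mix makes Player 2 indifferent and guarantees -2, so it is optimal.

Yes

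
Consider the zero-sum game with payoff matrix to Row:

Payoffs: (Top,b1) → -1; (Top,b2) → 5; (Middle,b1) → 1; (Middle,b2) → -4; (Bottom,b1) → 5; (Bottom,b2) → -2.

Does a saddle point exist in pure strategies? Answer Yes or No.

No

Row minima: Top → -1, Middle → -4, Bottom → -2; maximin = -1.
Column maxima: b1 → 5, b2 → 5; minimax = 5.
-1 ≠ 5, so no pure-strategy equilibrium exists.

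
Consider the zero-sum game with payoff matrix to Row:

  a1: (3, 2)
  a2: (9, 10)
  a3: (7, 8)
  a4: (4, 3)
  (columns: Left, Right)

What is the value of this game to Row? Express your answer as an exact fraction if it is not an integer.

9

Row minima: a1 → 2, a2 → 9, a3 → 7, a4 → 3; maximin = 9.
Column maxima: Left → 9, Right → 10; minimax = 9.
Since maximin = minimax = 9, there is a saddle point and the value is 9.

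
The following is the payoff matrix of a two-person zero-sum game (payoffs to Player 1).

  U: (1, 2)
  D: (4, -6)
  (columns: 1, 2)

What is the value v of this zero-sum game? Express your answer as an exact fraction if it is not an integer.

Row minima: U → 1, D → -6; maximin = 1.
Column maxima: 1 → 4, 2 → 2; minimax = 2.
1 ≠ 2, so there is no saddle point; optimal play is mixed.
Let Player 1 play U with probability p. Expected payoff against 1: 1p + 4(1−p) = −3p + 4; against 2: 2p + (-6)(1−p) = 8p − 6.
Setting these equal: −3p + 4 = 8p − 6 ⇒ −11p = -10 ⇒ p = 10/11, and the value is (-3)·(10/11) + 4 = 14/11.
For Player 2: with q = P(1), equating U's and D's payoffs gives −q + 2 = 10q − 6 ⇒ q = 8/11.

14/11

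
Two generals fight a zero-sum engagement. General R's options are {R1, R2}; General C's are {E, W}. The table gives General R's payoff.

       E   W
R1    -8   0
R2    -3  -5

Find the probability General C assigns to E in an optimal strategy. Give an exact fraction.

Row minima: R1 → -8, R2 → -5; maximin = -5.
Column maxima: E → -3, W → 0; minimax = -3.
-5 ≠ -3, so there is no saddle point; optimal play is mixed.
Let General R play R1 with probability p. Expected payoff against E: (-8)p + (-3)(1−p) = −5p − 3; against W: 0p + (-5)(1−p) = 5p − 5.
Setting these equal: −5p − 3 = 5p − 5 ⇒ −10p = -2 ⇒ p = 1/5, and the value is (-5)·(1/5) − 3 = -4.
For General C: with q = P(E), equating R1's and R2's payoffs gives −8q = 2q − 5 ⇒ q = 1/2.

1/2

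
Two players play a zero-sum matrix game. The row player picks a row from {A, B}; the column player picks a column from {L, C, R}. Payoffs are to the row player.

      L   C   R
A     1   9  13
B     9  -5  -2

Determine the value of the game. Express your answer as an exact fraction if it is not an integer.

43/11

Row minima: A → 1, B → -5; maximin = 1.
Column maxima: L → 9, C → 9, R → 13; minimax = 9.
1 ≠ 9, so there is no saddle point; optimal play is mixed.
R is strictly dominated by C (it gives the row player strictly more in every row), so the column player never plays it.
On the remaining 2×2 (A, B vs L, C):
Let the row player play A with probability p. Expected payoff against L: 1p + 9(1−p) = −8p + 9; against C: 9p + (-5)(1−p) = 14p − 5.
Setting these equal: −8p + 9 = 14p − 5 ⇒ −22p = -14 ⇒ p = 7/11, and the value is (-8)·(7/11) + 9 = 43/11.
For the column player: with q = P(L), equating A's and B's payoffs gives −8q + 9 = 14q − 5 ⇒ q = 7/11.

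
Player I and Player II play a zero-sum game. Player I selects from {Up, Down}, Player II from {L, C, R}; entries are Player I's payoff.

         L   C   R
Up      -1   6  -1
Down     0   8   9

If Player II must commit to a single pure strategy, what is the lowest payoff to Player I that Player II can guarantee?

0

Column maxima: L → 0, C → 8, R → 9.
The smallest of these is 0.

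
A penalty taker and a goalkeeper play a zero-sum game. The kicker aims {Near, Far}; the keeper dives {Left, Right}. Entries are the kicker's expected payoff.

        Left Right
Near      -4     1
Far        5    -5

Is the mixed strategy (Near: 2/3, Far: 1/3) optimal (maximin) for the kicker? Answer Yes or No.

Yes

Against Left this mix gives (2/3)·(-4) + (1/3)·5 = -1.
Against Right this mix gives (2/3)·1 + (1/3)·(-5) = -1.
All of the keeper's active replies (Left, Right) yield -1, and no column does worse for the kicker. The mix makes the keeper indifferent and guarantees -1, so it is optimal.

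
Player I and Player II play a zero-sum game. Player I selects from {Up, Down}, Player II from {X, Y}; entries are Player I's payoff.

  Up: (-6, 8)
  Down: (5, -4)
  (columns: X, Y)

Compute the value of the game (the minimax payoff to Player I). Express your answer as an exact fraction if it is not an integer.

16/23

Row minima: Up → -6, Down → -4; maximin = -4.
Column maxima: X → 5, Y → 8; minimax = 5.
-4 ≠ 5, so there is no saddle point; optimal play is mixed.
Let Player I play Up with probability p. Expected payoff against X: (-6)p + 5(1−p) = −11p + 5; against Y: 8p + (-4)(1−p) = 12p − 4.
Setting these equal: −11p + 5 = 12p − 4 ⇒ −23p = -9 ⇒ p = 9/23, and the value is (-11)·(9/23) + 5 = 16/23.
For Player II: with q = P(X), equating Up's and Down's payoffs gives −14q + 8 = 9q − 4 ⇒ q = 12/23.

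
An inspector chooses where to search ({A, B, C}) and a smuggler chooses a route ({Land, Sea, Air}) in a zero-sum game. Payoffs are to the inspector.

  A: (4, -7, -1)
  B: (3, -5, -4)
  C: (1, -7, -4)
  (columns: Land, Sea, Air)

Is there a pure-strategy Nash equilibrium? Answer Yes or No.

Yes

Row minima: A → -7, B → -5, C → -7; maximin = -5.
Column maxima: Land → 4, Sea → -5, Air → -1; minimax = -5.
maximin = minimax = -5, so a saddle point exists.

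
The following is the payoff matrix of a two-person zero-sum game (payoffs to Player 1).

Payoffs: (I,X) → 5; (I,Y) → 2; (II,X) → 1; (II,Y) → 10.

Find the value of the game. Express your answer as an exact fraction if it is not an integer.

Row minima: I → 2, II → 1; maximin = 2.
Column maxima: X → 5, Y → 10; minimax = 5.
2 ≠ 5, so there is no saddle point; optimal play is mixed.
Let Player 1 play I with probability p. Expected payoff against X: 5p + 1(1−p) = 4p + 1; against Y: 2p + 10(1−p) = −8p + 10.
Setting these equal: 4p + 1 = −8p + 10 ⇒ 12p = 9 ⇒ p = 3/4, and the value is (4)·(3/4) + 1 = 4.
For Player 2: with q = P(X), equating I's and II's payoffs gives 3q + 2 = −9q + 10 ⇒ q = 2/3.

4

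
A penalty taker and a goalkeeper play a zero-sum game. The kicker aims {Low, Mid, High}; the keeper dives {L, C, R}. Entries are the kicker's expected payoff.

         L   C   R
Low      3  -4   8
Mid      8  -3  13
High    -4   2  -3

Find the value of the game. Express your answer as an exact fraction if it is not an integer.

Row minima: Low → -4, Mid → -3, High → -4; maximin = -3.
Column maxima: L → 8, C → 2, R → 13; minimax = 2.
-3 ≠ 2, so there is no saddle point; optimal play is mixed.
Low is strictly dominated by Mid, so the kicker never plays it.
R is strictly dominated by L (it gives the kicker strictly more in every row), so the keeper never plays it.
On the remaining 2×2 (Mid, High vs L, C):
Let the kicker play Mid with probability p. Expected payoff against L: 8p + (-4)(1−p) = 12p − 4; against C: (-3)p + 2(1−p) = −5p + 2.
Setting these equal: 12p − 4 = −5p + 2 ⇒ 17p = 6 ⇒ p = 6/17, and the value is (12)·(6/17) − 4 = 4/17.
For the keeper: with q = P(L), equating Mid's and High's payoffs gives 11q − 3 = −6q + 2 ⇒ q = 5/17.

4/17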